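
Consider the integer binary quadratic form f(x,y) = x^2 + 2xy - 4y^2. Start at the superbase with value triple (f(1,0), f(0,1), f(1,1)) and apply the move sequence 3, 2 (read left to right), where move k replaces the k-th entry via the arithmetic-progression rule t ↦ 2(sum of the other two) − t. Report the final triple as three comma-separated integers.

start (1,-4,-1) = (f(1,0),f(0,1),f(1,1))
replace slot 3: 2·(1+(-4)) − (-1) = -5 → (1,-4,-5)
replace slot 2: 2·(1+(-5)) − (-4) = -4 → (1,-4,-5)

1,-4,-5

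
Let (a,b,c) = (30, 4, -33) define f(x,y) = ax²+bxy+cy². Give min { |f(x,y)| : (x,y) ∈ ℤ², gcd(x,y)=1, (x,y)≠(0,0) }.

river: ρ → (-33,62,1)
river: ρ → (1,62,-33)
river: ρ → (-33,4,30)
river: ρ → (30,56,-7)
river: ρ → (-7,56,30)
river: ρ → (30,4,-33)
closes: descent 0, river 6
min |a| on river = 1

1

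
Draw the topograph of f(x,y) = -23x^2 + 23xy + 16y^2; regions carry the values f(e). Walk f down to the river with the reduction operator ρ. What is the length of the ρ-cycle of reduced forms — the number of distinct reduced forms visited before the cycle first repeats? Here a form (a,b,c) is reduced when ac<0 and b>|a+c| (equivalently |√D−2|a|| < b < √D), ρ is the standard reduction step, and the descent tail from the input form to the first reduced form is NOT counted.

D = 2001, ⌊√D⌋ = 44
river: ρ → (16,41,-5)
river: ρ → (-5,39,24)
river: ρ → (24,9,-20)
river: ρ → (-20,31,13)
river: ρ → (13,21,-30)
river: ρ → (-30,39,4)
river: ρ → (4,41,-20)
river: ρ → (-20,39,6)
river: ρ → (6,33,-38)
river: ρ → (-38,43,1)
river: ρ → (1,43,-38)
river: ρ → (-38,33,6)
river: ρ → (6,39,-20)
river: ρ → (-20,41,4)
river: ρ → (4,39,-30)
river: ρ → (-30,21,13)
river: ρ → (13,31,-20)
river: ρ → (-20,9,24)
river: ρ → (24,39,-5)
river: ρ → (-5,41,16)
river: ρ → (16,23,-23)
river: ρ → (-23,23,16)
ρ-cycle length = 22 (tail of 0 descent steps not counted)

22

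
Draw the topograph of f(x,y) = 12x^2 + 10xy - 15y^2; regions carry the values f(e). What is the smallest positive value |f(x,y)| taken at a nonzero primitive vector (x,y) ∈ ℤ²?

river: ρ → (-15,20,7)
river: ρ → (7,22,-12)
river: ρ → (-12,26,3)
river: ρ → (3,28,-3)
river: ρ → (-3,26,12)
river: ρ → (12,22,-7)
river: ρ → (-7,20,15)
river: ρ → (15,10,-12)
river: ρ → (-12,14,13)
river: ρ → (13,12,-13)
river: ρ → (-13,14,12)
river: ρ → (12,10,-15)
closes: descent 0, river 12
min |a| on river = 3

3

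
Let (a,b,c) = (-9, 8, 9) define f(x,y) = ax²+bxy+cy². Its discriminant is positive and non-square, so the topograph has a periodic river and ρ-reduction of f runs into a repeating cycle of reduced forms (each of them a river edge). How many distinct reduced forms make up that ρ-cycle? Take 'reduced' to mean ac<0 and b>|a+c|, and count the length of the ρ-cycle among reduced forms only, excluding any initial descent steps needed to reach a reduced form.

D = 388, ⌊√D⌋ = 19
river: ρ → (9,10,-8)
river: ρ → (-8,6,11)
river: ρ → (11,16,-3)
river: ρ → (-3,14,16)
river: ρ → (16,18,-1)
river: ρ → (-1,18,16)
river: ρ → (16,14,-3)
river: ρ → (-3,16,11)
river: ρ → (11,6,-8)
river: ρ → (-8,10,9)
river: ρ → (9,8,-9)
river: ρ → (-9,10,8)
river: ρ → (8,6,-11)
river: ρ → (-11,16,3)
river: ρ → (3,14,-16)
river: ρ → (-16,18,1)
river: ρ → (1,18,-16)
river: ρ → (-16,14,3)
river: ρ → (3,16,-11)
river: ρ → (-11,6,8)
river: ρ → (8,10,-9)
river: ρ → (-9,8,9)
ρ-cycle length = 22 (tail of 0 descent steps not counted)

22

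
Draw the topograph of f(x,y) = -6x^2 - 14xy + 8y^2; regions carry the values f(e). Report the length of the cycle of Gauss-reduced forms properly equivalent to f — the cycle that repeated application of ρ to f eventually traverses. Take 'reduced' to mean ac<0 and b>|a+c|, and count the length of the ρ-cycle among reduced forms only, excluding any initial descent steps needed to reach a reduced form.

D = 388, ⌊√D⌋ = 19
descent: ρ → (8,14,-6)  [lands on river]
river: ρ → (-6,10,12)
river: ρ → (12,14,-4)
river: ρ → (-4,18,4)
river: ρ → (4,14,-12)
river: ρ → (-12,10,6)
river: ρ → (6,14,-8)
river: ρ → (-8,18,2)
river: ρ → (2,18,-8)
river: ρ → (-8,14,6)
river: ρ → (6,10,-12)
river: ρ → (-12,14,4)
river: ρ → (4,18,-4)
river: ρ → (-4,14,12)
river: ρ → (12,10,-6)
river: ρ → (-6,14,8)
river: ρ → (8,18,-2)
river: ρ → (-2,18,8)
ρ-cycle length = 18 (tail of 1 descent step not counted)

18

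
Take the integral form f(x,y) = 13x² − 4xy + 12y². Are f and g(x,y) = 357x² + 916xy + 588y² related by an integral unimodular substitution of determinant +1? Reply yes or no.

D₁ = -608, D₂ = -608
f: flip: (13,-4,12)→(12,4,13)
f: reduced (well bottom): (12,4,13) with a≤c, −a<b≤a
g: translate: b→202 (≡916 mod 714), so (357,916,588)→(357,202,29)
g: flip: (357,202,29)→(29,-202,357)
g: translate: b→-28 (≡-202 mod 58), so (29,-202,357)→(29,-28,12)
g: flip: (29,-28,12)→(12,28,29)
g: translate: b→4 (≡28 mod 24), so (12,28,29)→(12,4,13)
g: reduced (well bottom): (12,4,13) with a≤c, −a<b≤a
reduced forms (12, 4, 13) vs (12, 4, 13) ⇒ equivalent

yes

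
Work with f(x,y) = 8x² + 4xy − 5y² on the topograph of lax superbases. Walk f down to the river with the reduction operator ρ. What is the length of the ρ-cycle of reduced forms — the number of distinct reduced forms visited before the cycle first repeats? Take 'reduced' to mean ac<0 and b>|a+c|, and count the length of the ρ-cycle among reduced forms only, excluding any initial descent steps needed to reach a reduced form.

D = 176, ⌊√D⌋ = 13
river: ρ → (-5,6,7)
river: ρ → (7,8,-4)
river: ρ → (-4,8,7)
river: ρ → (7,6,-5)
river: ρ → (-5,4,8)
river: ρ → (8,12,-1)
river: ρ → (-1,12,8)
river: ρ → (8,4,-5)
ρ-cycle length = 8 (tail of 0 descent steps not counted)

8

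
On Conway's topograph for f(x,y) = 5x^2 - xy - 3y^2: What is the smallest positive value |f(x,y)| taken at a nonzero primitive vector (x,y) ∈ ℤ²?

descent: ρ → (-3,7,1)  [lands on river]
river: ρ → (1,7,-3)
river: ρ → (-3,5,3)
river: ρ → (3,7,-1)
river: ρ → (-1,7,3)
river: ρ → (3,5,-3)
closes: descent 1, river 6
min |a| on river = 1

1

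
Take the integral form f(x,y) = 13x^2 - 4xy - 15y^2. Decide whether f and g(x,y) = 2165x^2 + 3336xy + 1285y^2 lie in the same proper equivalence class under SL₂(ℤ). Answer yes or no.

D₁ = 796, D₂ = 796
river cycle of f (length 20): (-15, 4, 13), (13, 22, -6), (-6, 26, 5), (5, 24, -11), (-11, 20, 9), (9, 16, -15), (-15, 14, 10), (10, 26, -3), (-3, 28, 1), (1, 28, -3), … (10 more)
river cycle of g (length 20): (13, 22, -6), (-6, 26, 5), (5, 24, -11), (-11, 20, 9), (9, 16, -15), (-15, 14, 10), (10, 26, -3), (-3, 28, 1), (1, 28, -3), (-3, 26, 10), … (10 more)
cycles coincide ⇒ equivalent

yes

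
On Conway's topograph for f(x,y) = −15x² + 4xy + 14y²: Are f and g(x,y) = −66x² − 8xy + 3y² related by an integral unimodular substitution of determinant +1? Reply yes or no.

D₁ = 856, D₂ = 856
river cycle of f (length 26): (14, 24, -5), (-5, 26, 9), (9, 28, -2), (-2, 28, 9), (9, 26, -5), (-5, 24, 14), (14, 4, -15), (-15, 26, 3), (3, 28, -6), (-6, 20, 19), … (16 more)
river cycle of g (length 26): (3, 26, -15), (-15, 4, 14), (14, 24, -5), (-5, 26, 9), (9, 28, -2), (-2, 28, 9), (9, 26, -5), (-5, 24, 14), (14, 4, -15), (-15, 26, 3), … (16 more)
cycles coincide ⇒ equivalent

yes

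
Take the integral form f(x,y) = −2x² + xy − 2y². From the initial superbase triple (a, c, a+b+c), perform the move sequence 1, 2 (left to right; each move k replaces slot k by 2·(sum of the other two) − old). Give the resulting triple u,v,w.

start (-2,-2,-3) = (f(1,0),f(0,1),f(1,1))
replace slot 1: 2·((-2)+(-3)) − (-2) = -8 → (-8,-2,-3)
replace slot 2: 2·((-8)+(-3)) − (-2) = -20 → (-8,-20,-3)

-8,-20,-3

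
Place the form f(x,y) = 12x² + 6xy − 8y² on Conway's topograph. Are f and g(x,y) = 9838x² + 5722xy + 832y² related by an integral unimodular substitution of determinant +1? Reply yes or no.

D₁ = 420, D₂ = 420
river cycle of f (length 6): (-8, 10, 10), (10, 10, -8), (-8, 6, 12), (12, 18, -2), (-2, 18, 12), (12, 6, -8)
river cycle of g (length 6): (12, 6, -8), (-8, 10, 10), (10, 10, -8), (-8, 6, 12), (12, 18, -2), (-2, 18, 12)
cycles coincide ⇒ equivalent

yes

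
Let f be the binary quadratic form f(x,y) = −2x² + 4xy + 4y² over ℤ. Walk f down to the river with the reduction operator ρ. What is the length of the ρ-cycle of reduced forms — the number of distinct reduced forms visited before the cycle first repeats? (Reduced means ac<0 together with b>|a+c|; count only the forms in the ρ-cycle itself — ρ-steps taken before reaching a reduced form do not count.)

D = 48, ⌊√D⌋ = 6
river: ρ → (4,4,-2)
river: ρ → (-2,4,4)
ρ-cycle length = 2 (tail of 0 descent steps not counted)

2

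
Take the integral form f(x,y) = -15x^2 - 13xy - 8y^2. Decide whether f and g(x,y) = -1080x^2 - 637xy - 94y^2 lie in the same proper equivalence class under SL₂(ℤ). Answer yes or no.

D₁ = -311, D₂ = -311
f is negative-definite; reduce −f:
−f: flip: (15,13,8)→(8,-13,15)
−f: translate: b→3 (≡-13 mod 16), so (8,-13,15)→(8,3,10)
−f: reduced (well bottom): (8,3,10) with a≤c, −a<b≤a
flip sign back: reduced form of f is (-8,-3,-10)
g is negative-definite; reduce −g:
−g: flip: (1080,637,94)→(94,-637,1080)
−g: translate: b→-73 (≡-637 mod 188), so (94,-637,1080)→(94,-73,15)
−g: flip: (94,-73,15)→(15,73,94)
−g: translate: b→13 (≡73 mod 30), so (15,73,94)→(15,13,8)
−g: flip: (15,13,8)→(8,-13,15)
−g: translate: b→3 (≡-13 mod 16), so (8,-13,15)→(8,3,10)
−g: reduced (well bottom): (8,3,10) with a≤c, −a<b≤a
flip sign back: reduced form of g is (-8,-3,-10)
reduced forms (-8, -3, -10) vs (-8, -3, -10) ⇒ equivalent

yes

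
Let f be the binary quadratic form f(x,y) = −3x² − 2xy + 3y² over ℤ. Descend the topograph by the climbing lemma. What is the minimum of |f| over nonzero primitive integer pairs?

descent: ρ → (3,2,-3)  [lands on river]
river: ρ → (-3,4,2)
river: ρ → (2,4,-3)
river: ρ → (-3,2,3)
river: ρ → (3,4,-2)
river: ρ → (-2,4,3)
closes: descent 1, river 6
min |a| on river = 2

2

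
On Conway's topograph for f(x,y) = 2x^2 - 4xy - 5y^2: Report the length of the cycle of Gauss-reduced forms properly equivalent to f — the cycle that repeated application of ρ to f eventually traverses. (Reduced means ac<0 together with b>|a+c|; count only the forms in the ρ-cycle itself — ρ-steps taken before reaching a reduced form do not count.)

D = 56, ⌊√D⌋ = 7
descent: ρ → (-5,4,2)  [lands on river]
river: ρ → (2,4,-5)
river: ρ → (-5,6,1)
river: ρ → (1,6,-5)
ρ-cycle length = 4 (tail of 1 descent step not counted)

4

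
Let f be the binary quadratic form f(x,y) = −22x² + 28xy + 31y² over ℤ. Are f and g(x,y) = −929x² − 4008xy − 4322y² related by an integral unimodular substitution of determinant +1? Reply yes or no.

D₁ = 3512, D₂ = 3512
river cycle of f (length 16): (31, 34, -19), (-19, 42, 23), (23, 50, -11), (-11, 38, 47), (47, 56, -2), (-2, 56, 47), (47, 38, -11), (-11, 50, 23), (23, 42, -19), (-19, 34, 31), … (6 more)
river cycle of g (length 16): (-22, 28, 31), (31, 34, -19), (-19, 42, 23), (23, 50, -11), (-11, 38, 47), (47, 56, -2), (-2, 56, 47), (47, 38, -11), (-11, 50, 23), (23, 42, -19), … (6 more)
cycles coincide ⇒ equivalent

yes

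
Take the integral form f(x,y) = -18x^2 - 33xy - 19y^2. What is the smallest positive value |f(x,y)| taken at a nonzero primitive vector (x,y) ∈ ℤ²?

translate: b→-3 (≡33 mod 36), so (18,33,19)→(18,-3,4)
flip: (18,-3,4)→(4,3,18)
reduced (well bottom): (4,3,18) with a≤c, −a<b≤a
well minimum |f| = |-4| = 4 (negative-definite)

4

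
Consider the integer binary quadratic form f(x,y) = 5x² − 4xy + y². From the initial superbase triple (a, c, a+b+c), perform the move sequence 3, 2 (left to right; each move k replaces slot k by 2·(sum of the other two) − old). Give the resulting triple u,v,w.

start (5,1,2) = (f(1,0),f(0,1),f(1,1))
replace slot 3: 2·(5+1) − 2 = 10 → (5,1,10)
replace slot 2: 2·(5+10) − 1 = 29 → (5,29,10)

5,29,10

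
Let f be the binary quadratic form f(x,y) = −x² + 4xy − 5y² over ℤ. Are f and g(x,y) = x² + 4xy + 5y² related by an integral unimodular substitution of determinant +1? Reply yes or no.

D₁ = -4, D₂ = -4
f is negative-definite; reduce −f:
−f: translate: b→0 (≡-4 mod 2), so (1,-4,5)→(1,0,1)
−f: reduced (well bottom): (1,0,1) with a≤c, −a<b≤a
flip sign back: reduced form of f is (-1,0,-1)
g: translate: b→0 (≡4 mod 2), so (1,4,5)→(1,0,1)
g: reduced (well bottom): (1,0,1) with a≤c, −a<b≤a
reduced forms (-1, 0, -1) vs (1, 0, 1) ⇒ inequivalent

no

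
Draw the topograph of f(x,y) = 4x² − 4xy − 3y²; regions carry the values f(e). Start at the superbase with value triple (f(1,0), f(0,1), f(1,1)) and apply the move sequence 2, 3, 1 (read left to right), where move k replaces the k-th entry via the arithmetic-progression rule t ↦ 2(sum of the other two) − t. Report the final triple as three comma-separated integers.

start (4,-3,-3) = (f(1,0),f(0,1),f(1,1))
replace slot 2: 2·(4+(-3)) − (-3) = 5 → (4,5,-3)
replace slot 3: 2·(4+5) − (-3) = 21 → (4,5,21)
replace slot 1: 2·(5+21) − 4 = 48 → (48,5,21)

48,5,21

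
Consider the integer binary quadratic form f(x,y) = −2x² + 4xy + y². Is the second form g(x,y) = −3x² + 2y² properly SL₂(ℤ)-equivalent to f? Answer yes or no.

D₁ = 24, D₂ = 24
river cycle of f (length 2): (1, 4, -2), (-2, 4, 1)
river cycle of g (length 2): (2, 4, -1), (-1, 4, 2)
cycles differ ⇒ inequivalent

no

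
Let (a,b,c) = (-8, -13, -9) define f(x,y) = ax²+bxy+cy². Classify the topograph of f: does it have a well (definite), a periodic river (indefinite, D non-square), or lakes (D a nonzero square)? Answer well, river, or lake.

D = b²−4ac = (-13)² − 4·(-8)·(-9) = -119
D < 0 ⇒ definite ⇒ every region one sign ⇒ single well

well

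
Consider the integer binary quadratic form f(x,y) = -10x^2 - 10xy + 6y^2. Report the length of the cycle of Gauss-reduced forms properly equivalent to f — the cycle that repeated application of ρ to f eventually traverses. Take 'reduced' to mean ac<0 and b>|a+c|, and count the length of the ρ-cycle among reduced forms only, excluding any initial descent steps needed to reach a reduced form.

D = 340, ⌊√D⌋ = 18
descent: ρ → (6,10,-10)  [lands on river]
river: ρ → (-10,10,6)
river: ρ → (6,14,-6)
river: ρ → (-6,10,10)
river: ρ → (10,10,-6)
river: ρ → (-6,14,6)
ρ-cycle length = 6 (tail of 1 descent step not counted)

6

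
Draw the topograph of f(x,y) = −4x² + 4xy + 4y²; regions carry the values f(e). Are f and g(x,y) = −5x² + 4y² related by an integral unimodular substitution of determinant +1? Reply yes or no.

D₁ = 80, D₂ = 80
river cycle of f (length 2): (4, 4, -4), (-4, 4, 4)
river cycle of g (length 2): (4, 8, -1), (-1, 8, 4)
cycles differ ⇒ inequivalent

no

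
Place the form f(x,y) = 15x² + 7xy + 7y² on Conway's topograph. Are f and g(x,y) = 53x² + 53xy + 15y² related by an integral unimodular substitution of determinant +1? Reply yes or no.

D₁ = -371, D₂ = -371
f: flip: (15,7,7)→(7,-7,15)
f: translate: b→7 (≡-7 mod 14), so (7,-7,15)→(7,7,15)
f: reduced (well bottom): (7,7,15) with a≤c, −a<b≤a
g: flip: (53,53,15)→(15,-53,53)
g: translate: b→7 (≡-53 mod 30), so (15,-53,53)→(15,7,7)
g: flip: (15,7,7)→(7,-7,15)
g: translate: b→7 (≡-7 mod 14), so (7,-7,15)→(7,7,15)
g: reduced (well bottom): (7,7,15) with a≤c, −a<b≤a
reduced forms (7, 7, 15) vs (7, 7, 15) ⇒ equivalent

yes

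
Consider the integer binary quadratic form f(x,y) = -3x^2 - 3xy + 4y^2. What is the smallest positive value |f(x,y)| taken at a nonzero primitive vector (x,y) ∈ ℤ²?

descent: ρ → (4,3,-3)  [lands on river]
river: ρ → (-3,3,4)
river: ρ → (4,5,-2)
river: ρ → (-2,7,1)
river: ρ → (1,7,-2)
river: ρ → (-2,5,4)
closes: descent 1, river 6
min |a| on river = 1

1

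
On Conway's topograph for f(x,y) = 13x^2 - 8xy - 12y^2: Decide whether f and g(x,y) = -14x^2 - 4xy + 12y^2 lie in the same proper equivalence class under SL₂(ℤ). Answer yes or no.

D₁ = 688, D₂ = 688
river cycle of f (length 16): (-12, 8, 13), (13, 18, -7), (-7, 24, 4), (4, 24, -7), (-7, 18, 13), (13, 8, -12), (-12, 16, 9), (9, 20, -8), (-8, 12, 17), (17, 22, -3), … (6 more)
river cycle of g (length 10): (12, 4, -14), (-14, 24, 2), (2, 24, -14), (-14, 4, 12), (12, 20, -6), (-6, 16, 18), (18, 20, -4), (-4, 20, 18), (18, 16, -6), (-6, 20, 12)
cycles differ ⇒ inequivalent

no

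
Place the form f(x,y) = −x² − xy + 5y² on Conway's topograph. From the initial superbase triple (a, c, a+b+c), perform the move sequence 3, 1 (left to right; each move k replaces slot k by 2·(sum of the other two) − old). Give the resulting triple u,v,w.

start (-1,5,3) = (f(1,0),f(0,1),f(1,1))
replace slot 3: 2·((-1)+5) − 3 = 5 → (-1,5,5)
replace slot 1: 2·(5+5) − (-1) = 21 → (21,5,5)

21,5,5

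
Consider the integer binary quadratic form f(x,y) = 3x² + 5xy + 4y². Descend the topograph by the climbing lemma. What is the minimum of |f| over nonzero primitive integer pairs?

translate: b→-1 (≡5 mod 6), so (3,5,4)→(3,-1,2)
flip: (3,-1,2)→(2,1,3)
reduced (well bottom): (2,1,3) with a≤c, −a<b≤a
well minimum = a = 2

2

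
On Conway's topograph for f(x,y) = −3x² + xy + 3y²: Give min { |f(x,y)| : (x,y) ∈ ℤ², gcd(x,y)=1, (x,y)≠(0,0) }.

river: ρ → (3,5,-1)
river: ρ → (-1,5,3)
river: ρ → (3,1,-3)
river: ρ → (-3,5,1)
river: ρ → (1,5,-3)
river: ρ → (-3,1,3)
closes: descent 0, river 6
min |a| on river = 1

1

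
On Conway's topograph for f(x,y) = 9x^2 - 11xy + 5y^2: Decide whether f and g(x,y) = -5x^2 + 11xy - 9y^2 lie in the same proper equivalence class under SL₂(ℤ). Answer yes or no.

D₁ = -59, D₂ = -59
f: translate: b→7 (≡-11 mod 18), so (9,-11,5)→(9,7,3)
f: flip: (9,7,3)→(3,-7,9)
f: translate: b→-1 (≡-7 mod 6), so (3,-7,9)→(3,-1,5)
f: reduced (well bottom): (3,-1,5) with a≤c, −a<b≤a
g is negative-definite; reduce −g:
−g: translate: b→-1 (≡-11 mod 10), so (5,-11,9)→(5,-1,3)
−g: flip: (5,-1,3)→(3,1,5)
−g: reduced (well bottom): (3,1,5) with a≤c, −a<b≤a
flip sign back: reduced form of g is (-3,-1,-5)
reduced forms (3, -1, 5) vs (-3, -1, -5) ⇒ inequivalent

no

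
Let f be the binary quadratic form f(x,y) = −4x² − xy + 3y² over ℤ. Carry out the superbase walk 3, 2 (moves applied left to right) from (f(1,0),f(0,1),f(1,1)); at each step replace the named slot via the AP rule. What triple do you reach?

start (-4,3,-2) = (f(1,0),f(0,1),f(1,1))
replace slot 3: 2·((-4)+3) − (-2) = 0 → (-4,3,0)
replace slot 2: 2·((-4)+0) − 3 = -11 → (-4,-11,0)

-4,-11,0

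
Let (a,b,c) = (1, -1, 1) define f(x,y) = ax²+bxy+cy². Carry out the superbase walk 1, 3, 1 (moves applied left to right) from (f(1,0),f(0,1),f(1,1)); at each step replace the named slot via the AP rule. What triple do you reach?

start (1,1,1) = (f(1,0),f(0,1),f(1,1))
replace slot 1: 2·(1+1) − 1 = 3 → (3,1,1)
replace slot 3: 2·(3+1) − 1 = 7 → (3,1,7)
replace slot 1: 2·(1+7) − 3 = 13 → (13,1,7)

13,1,7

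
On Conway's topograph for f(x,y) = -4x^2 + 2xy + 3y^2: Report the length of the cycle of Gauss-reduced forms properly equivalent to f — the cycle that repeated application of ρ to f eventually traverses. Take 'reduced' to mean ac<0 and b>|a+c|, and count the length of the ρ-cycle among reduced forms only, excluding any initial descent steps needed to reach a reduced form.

D = 52, ⌊√D⌋ = 7
river: ρ → (3,4,-3)
river: ρ → (-3,2,4)
river: ρ → (4,6,-1)
river: ρ → (-1,6,4)
river: ρ → (4,2,-3)
river: ρ → (-3,4,3)
river: ρ → (3,2,-4)
river: ρ → (-4,6,1)
river: ρ → (1,6,-4)
river: ρ → (-4,2,3)
ρ-cycle length = 10 (tail of 0 descent steps not counted)

10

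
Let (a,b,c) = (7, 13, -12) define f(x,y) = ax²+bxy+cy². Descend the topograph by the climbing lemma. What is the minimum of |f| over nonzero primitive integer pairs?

river: ρ → (-12,11,8)
river: ρ → (8,21,-2)
river: ρ → (-2,19,18)
river: ρ → (18,17,-3)
river: ρ → (-3,19,12)
river: ρ → (12,5,-10)
river: ρ → (-10,15,7)
river: ρ → (7,13,-12)
closes: descent 0, river 8
min |a| on river = 2

2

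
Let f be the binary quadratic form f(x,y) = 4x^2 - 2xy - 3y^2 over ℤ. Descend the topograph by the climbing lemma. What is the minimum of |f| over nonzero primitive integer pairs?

descent: ρ → (-3,2,4)  [lands on river]
river: ρ → (4,6,-1)
river: ρ → (-1,6,4)
river: ρ → (4,2,-3)
river: ρ → (-3,4,3)
river: ρ → (3,2,-4)
river: ρ → (-4,6,1)
river: ρ → (1,6,-4)
river: ρ → (-4,2,3)
river: ρ → (3,4,-3)
closes: descent 1, river 10
min |a| on river = 1

1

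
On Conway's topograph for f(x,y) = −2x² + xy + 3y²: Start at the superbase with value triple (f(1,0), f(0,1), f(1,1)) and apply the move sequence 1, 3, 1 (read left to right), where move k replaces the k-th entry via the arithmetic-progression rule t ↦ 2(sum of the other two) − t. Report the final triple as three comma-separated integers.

start (-2,3,2) = (f(1,0),f(0,1),f(1,1))
replace slot 1: 2·(3+2) − (-2) = 12 → (12,3,2)
replace slot 3: 2·(12+3) − 2 = 28 → (12,3,28)
replace slot 1: 2·(3+28) − 12 = 50 → (50,3,28)

50,3,28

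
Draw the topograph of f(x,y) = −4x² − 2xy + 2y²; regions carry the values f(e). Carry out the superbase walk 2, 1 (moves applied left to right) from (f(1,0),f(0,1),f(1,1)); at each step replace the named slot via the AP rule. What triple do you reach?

start (-4,2,-4) = (f(1,0),f(0,1),f(1,1))
replace slot 2: 2·((-4)+(-4)) − 2 = -18 → (-4,-18,-4)
replace slot 1: 2·((-18)+(-4)) − (-4) = -40 → (-40,-18,-4)

-40,-18,-4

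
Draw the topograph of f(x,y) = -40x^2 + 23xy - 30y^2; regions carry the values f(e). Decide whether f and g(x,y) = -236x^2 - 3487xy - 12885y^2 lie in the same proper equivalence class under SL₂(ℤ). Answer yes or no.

D₁ = -4271, D₂ = -4271
f is negative-definite; reduce −f:
−f: flip: (40,-23,30)→(30,23,40)
−f: reduced (well bottom): (30,23,40) with a≤c, −a<b≤a
flip sign back: reduced form of f is (-30,-23,-40)
g is negative-definite; reduce −g:
−g: translate: b→183 (≡3487 mod 472), so (236,3487,12885)→(236,183,40)
−g: flip: (236,183,40)→(40,-183,236)
−g: translate: b→-23 (≡-183 mod 80), so (40,-183,236)→(40,-23,30)
−g: flip: (40,-23,30)→(30,23,40)
−g: reduced (well bottom): (30,23,40) with a≤c, −a<b≤a
flip sign back: reduced form of g is (-30,-23,-40)
reduced forms (-30, -23, -40) vs (-30, -23, -40) ⇒ equivalent

yes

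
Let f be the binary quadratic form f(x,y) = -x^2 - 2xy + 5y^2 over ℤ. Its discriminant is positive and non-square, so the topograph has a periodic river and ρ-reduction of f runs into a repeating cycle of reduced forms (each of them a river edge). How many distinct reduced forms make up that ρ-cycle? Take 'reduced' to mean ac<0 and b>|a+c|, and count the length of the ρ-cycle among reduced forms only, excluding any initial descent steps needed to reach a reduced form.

D = 24, ⌊√D⌋ = 4
descent: ρ → (5,2,-1)
descent: ρ → (-1,4,2)  [lands on river]
river: ρ → (2,4,-1)
ρ-cycle length = 2 (tail of 2 descent steps not counted)

2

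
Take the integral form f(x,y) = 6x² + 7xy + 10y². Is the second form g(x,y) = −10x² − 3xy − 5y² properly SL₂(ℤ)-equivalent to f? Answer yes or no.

D₁ = -191, D₂ = -191
f: translate: b→-5 (≡7 mod 12), so (6,7,10)→(6,-5,9)
f: reduced (well bottom): (6,-5,9) with a≤c, −a<b≤a
g is negative-definite; reduce −g:
−g: flip: (10,3,5)→(5,-3,10)
−g: reduced (well bottom): (5,-3,10) with a≤c, −a<b≤a
flip sign back: reduced form of g is (-5,3,-10)
reduced forms (6, -5, 9) vs (-5, 3, -10) ⇒ inequivalent

no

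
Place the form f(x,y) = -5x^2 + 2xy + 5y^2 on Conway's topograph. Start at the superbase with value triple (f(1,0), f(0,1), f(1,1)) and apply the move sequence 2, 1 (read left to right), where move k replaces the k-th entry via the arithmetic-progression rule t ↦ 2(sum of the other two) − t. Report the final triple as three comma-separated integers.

start (-5,5,2) = (f(1,0),f(0,1),f(1,1))
replace slot 2: 2·((-5)+2) − 5 = -11 → (-5,-11,2)
replace slot 1: 2·((-11)+2) − (-5) = -13 → (-13,-11,2)

-13,-11,2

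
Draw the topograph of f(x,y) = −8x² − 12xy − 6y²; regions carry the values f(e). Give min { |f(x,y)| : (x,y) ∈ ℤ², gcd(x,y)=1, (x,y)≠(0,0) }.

translate: b→-4 (≡12 mod 16), so (8,12,6)→(8,-4,2)
flip: (8,-4,2)→(2,4,8)
translate: b→0 (≡4 mod 4), so (2,4,8)→(2,0,6)
reduced (well bottom): (2,0,6) with a≤c, −a<b≤a
well minimum |f| = |-2| = 2 (negative-definite)

2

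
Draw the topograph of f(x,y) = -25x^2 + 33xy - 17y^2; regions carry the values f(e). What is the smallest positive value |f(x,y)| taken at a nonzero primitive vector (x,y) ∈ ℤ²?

translate: b→17 (≡-33 mod 50), so (25,-33,17)→(25,17,9)
flip: (25,17,9)→(9,-17,25)
translate: b→1 (≡-17 mod 18), so (9,-17,25)→(9,1,17)
reduced (well bottom): (9,1,17) with a≤c, −a<b≤a
well minimum |f| = |-9| = 9 (negative-definite)

9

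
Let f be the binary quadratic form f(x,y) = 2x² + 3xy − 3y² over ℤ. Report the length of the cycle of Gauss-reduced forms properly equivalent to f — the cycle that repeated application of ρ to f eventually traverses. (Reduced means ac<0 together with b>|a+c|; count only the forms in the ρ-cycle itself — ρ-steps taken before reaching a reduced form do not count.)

D = 33, ⌊√D⌋ = 5
river: ρ → (-3,3,2)
river: ρ → (2,5,-1)
river: ρ → (-1,5,2)
river: ρ → (2,3,-3)
ρ-cycle length = 4 (tail of 0 descent steps not counted)

4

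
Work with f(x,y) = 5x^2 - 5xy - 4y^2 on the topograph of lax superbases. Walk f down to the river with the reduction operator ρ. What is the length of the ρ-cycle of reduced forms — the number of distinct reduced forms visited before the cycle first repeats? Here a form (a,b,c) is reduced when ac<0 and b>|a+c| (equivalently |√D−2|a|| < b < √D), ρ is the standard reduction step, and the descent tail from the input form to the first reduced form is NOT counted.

D = 105, ⌊√D⌋ = 10
descent: ρ → (-4,5,5)  [lands on river]
river: ρ → (5,5,-4)
river: ρ → (-4,3,6)
river: ρ → (6,9,-1)
river: ρ → (-1,9,6)
river: ρ → (6,3,-4)
ρ-cycle length = 6 (tail of 1 descent step not counted)

6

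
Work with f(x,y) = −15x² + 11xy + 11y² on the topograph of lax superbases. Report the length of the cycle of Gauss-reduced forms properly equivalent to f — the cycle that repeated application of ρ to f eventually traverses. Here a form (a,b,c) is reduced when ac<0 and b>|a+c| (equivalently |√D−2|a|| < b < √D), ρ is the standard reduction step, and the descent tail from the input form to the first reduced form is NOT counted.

D = 781, ⌊√D⌋ = 27
river: ρ → (11,11,-15)
river: ρ → (-15,19,7)
river: ρ → (7,23,-9)
river: ρ → (-9,13,17)
river: ρ → (17,21,-5)
river: ρ → (-5,19,21)
river: ρ → (21,23,-3)
river: ρ → (-3,25,13)
river: ρ → (13,27,-1)
river: ρ → (-1,27,13)
river: ρ → (13,25,-3)
river: ρ → (-3,23,21)
river: ρ → (21,19,-5)
river: ρ → (-5,21,17)
river: ρ → (17,13,-9)
river: ρ → (-9,23,7)
river: ρ → (7,19,-15)
river: ρ → (-15,11,11)
ρ-cycle length = 18 (tail of 0 descent steps not counted)

18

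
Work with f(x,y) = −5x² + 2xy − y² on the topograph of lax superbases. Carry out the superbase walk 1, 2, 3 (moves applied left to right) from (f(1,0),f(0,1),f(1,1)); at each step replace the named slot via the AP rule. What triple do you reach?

start (-5,-1,-4) = (f(1,0),f(0,1),f(1,1))
replace slot 1: 2·((-1)+(-4)) − (-5) = -5 → (-5,-1,-4)
replace slot 2: 2·((-5)+(-4)) − (-1) = -17 → (-5,-17,-4)
replace slot 3: 2·((-5)+(-17)) − (-4) = -40 → (-5,-17,-40)

-5,-17,-40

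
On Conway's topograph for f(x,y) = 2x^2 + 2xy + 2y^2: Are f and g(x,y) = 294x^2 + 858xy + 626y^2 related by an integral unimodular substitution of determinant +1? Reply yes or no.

D₁ = -12, D₂ = -12
f: reduced (well bottom): (2,2,2) with a≤c, −a<b≤a
g: translate: b→270 (≡858 mod 588), so (294,858,626)→(294,270,62)
g: flip: (294,270,62)→(62,-270,294)
g: translate: b→-22 (≡-270 mod 124), so (62,-270,294)→(62,-22,2)
g: flip: (62,-22,2)→(2,22,62)
g: translate: b→2 (≡22 mod 4), so (2,22,62)→(2,2,2)
g: reduced (well bottom): (2,2,2) with a≤c, −a<b≤a
reduced forms (2, 2, 2) vs (2, 2, 2) ⇒ equivalent

yes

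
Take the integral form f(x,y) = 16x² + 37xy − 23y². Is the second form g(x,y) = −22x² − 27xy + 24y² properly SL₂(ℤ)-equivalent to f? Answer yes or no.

D₁ = 2841, D₂ = 2841
river cycle of f (length 52): (-23, 9, 30), (30, 51, -2), (-2, 53, 4), (4, 51, -15), (-15, 39, 22), (22, 49, -5), (-5, 51, 12), (12, 45, -17), (-17, 23, 34), (34, 45, -6), … (42 more)
river cycle of g (length 52): (24, 27, -22), (-22, 17, 29), (29, 41, -10), (-10, 39, 33), (33, 27, -16), (-16, 37, 23), (23, 9, -30), (-30, 51, 2), (2, 53, -4), (-4, 51, 15), … (42 more)
cycles differ ⇒ inequivalent

no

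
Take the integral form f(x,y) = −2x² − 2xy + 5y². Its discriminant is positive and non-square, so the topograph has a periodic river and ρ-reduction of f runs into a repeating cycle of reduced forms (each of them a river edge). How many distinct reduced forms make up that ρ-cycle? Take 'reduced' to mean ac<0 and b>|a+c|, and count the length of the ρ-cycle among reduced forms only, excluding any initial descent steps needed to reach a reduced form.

D = 44, ⌊√D⌋ = 6
descent: ρ → (5,2,-2)
descent: ρ → (-2,6,1)  [lands on river]
river: ρ → (1,6,-2)
ρ-cycle length = 2 (tail of 2 descent steps not counted)

2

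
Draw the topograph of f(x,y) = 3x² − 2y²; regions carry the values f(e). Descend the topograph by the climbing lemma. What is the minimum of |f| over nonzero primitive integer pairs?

descent: ρ → (-2,4,1)  [lands on river]
river: ρ → (1,4,-2)
closes: descent 1, river 2
min |a| on river = 1

1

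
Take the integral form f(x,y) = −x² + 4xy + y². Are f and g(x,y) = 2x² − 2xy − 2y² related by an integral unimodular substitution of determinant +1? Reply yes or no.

D₁ = 20, D₂ = 20
river cycle of f (length 2): (1, 4, -1), (-1, 4, 1)
river cycle of g (length 2): (-2, 2, 2), (2, 2, -2)
cycles differ ⇒ inequivalent

no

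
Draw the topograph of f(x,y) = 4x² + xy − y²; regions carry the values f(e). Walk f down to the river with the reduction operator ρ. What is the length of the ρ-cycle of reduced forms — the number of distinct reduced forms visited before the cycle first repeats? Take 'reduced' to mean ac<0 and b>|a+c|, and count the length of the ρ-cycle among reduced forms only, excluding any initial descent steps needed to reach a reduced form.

D = 17, ⌊√D⌋ = 4
descent: ρ → (-1,3,2)  [lands on river]
river: ρ → (2,1,-2)
river: ρ → (-2,3,1)
river: ρ → (1,3,-2)
river: ρ → (-2,1,2)
river: ρ → (2,3,-1)
ρ-cycle length = 6 (tail of 1 descent step not counted)

6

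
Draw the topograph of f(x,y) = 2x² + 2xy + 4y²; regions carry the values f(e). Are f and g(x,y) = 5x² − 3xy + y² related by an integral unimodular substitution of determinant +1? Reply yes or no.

D₁ = -28, D₂ = -11
discriminants differ ⇒ not SL₂(ℤ)-equivalent

no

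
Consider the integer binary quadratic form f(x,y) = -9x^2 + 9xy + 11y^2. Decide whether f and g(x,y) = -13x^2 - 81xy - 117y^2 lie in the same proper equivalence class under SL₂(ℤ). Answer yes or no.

D₁ = 477, D₂ = 477
river cycle of f (length 8): (11, 13, -7), (-7, 15, 9), (9, 21, -1), (-1, 21, 9), (9, 15, -7), (-7, 13, 11), (11, 9, -9), (-9, 9, 11)
river cycle of g (length 8): (9, 21, -1), (-1, 21, 9), (9, 15, -7), (-7, 13, 11), (11, 9, -9), (-9, 9, 11), (11, 13, -7), (-7, 15, 9)
cycles coincide ⇒ equivalent

yes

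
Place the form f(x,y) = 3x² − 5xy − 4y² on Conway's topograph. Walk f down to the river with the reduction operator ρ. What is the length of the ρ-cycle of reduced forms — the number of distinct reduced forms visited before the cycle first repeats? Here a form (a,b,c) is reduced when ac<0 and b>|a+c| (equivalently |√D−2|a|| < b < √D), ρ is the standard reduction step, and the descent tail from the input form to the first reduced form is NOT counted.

D = 73, ⌊√D⌋ = 8
descent: ρ → (-4,5,3)  [lands on river]
river: ρ → (3,7,-2)
river: ρ → (-2,5,6)
river: ρ → (6,7,-1)
river: ρ → (-1,7,6)
river: ρ → (6,5,-2)
river: ρ → (-2,7,3)
river: ρ → (3,5,-4)
river: ρ → (-4,3,4)
river: ρ → (4,5,-3)
river: ρ → (-3,7,2)
river: ρ → (2,5,-6)
river: ρ → (-6,7,1)
river: ρ → (1,7,-6)
river: ρ → (-6,5,2)
river: ρ → (2,7,-3)
river: ρ → (-3,5,4)
river: ρ → (4,3,-4)
ρ-cycle length = 18 (tail of 1 descent step not counted)

18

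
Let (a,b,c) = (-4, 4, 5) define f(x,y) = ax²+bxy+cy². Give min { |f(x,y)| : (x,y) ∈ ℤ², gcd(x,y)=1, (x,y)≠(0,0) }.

river: ρ → (5,6,-3)
river: ρ → (-3,6,5)
river: ρ → (5,4,-4)
river: ρ → (-4,4,5)
closes: descent 0, river 4
min |a| on river = 3

3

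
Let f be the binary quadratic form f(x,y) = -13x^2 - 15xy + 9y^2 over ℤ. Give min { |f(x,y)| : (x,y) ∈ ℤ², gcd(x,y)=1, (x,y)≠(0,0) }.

descent: ρ → (9,15,-13)  [lands on river]
river: ρ → (-13,11,11)
river: ρ → (11,11,-13)
river: ρ → (-13,15,9)
river: ρ → (9,21,-7)
river: ρ → (-7,21,9)
closes: descent 1, river 6
min |a| on river = 7

7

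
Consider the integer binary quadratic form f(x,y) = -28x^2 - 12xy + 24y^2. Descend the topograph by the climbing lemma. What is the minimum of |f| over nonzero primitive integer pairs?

descent: ρ → (24,12,-28)  [lands on river]
river: ρ → (-28,44,8)
river: ρ → (8,52,-4)
river: ρ → (-4,52,8)
river: ρ → (8,44,-28)
river: ρ → (-28,12,24)
river: ρ → (24,36,-16)
river: ρ → (-16,28,32)
river: ρ → (32,36,-12)
river: ρ → (-12,36,32)
river: ρ → (32,28,-16)
river: ρ → (-16,36,24)
closes: descent 1, river 12
min |a| on river = 4

4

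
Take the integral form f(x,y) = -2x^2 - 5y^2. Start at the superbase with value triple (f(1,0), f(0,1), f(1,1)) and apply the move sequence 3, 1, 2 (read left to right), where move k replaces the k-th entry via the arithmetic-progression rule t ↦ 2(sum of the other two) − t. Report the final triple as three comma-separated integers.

start (-2,-5,-7) = (f(1,0),f(0,1),f(1,1))
replace slot 3: 2·((-2)+(-5)) − (-7) = -7 → (-2,-5,-7)
replace slot 1: 2·((-5)+(-7)) − (-2) = -22 → (-22,-5,-7)
replace slot 2: 2·((-22)+(-7)) − (-5) = -53 → (-22,-53,-7)

-22,-53,-7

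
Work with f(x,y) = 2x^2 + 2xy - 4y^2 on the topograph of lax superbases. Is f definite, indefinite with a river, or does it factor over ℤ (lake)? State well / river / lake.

D = b²−4ac = 2² − 4·2·(-4) = 36
D = 6² is a perfect square ⇒ form factors over ℤ ⇒ lakes

lake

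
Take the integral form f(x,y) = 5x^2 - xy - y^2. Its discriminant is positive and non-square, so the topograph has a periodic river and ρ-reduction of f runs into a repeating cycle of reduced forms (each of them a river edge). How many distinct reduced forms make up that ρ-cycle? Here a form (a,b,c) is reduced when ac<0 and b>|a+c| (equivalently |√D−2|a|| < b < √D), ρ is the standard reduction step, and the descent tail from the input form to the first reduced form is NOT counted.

D = 21, ⌊√D⌋ = 4
descent: ρ → (-1,3,3)  [lands on river]
river: ρ → (3,3,-1)
ρ-cycle length = 2 (tail of 1 descent step not counted)

2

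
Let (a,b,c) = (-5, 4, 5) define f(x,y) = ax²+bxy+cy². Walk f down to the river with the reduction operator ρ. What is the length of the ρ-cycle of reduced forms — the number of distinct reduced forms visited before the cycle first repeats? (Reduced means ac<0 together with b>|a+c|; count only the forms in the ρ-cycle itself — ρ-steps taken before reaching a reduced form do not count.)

D = 116, ⌊√D⌋ = 10
river: ρ → (5,6,-4)
river: ρ → (-4,10,1)
river: ρ → (1,10,-4)
river: ρ → (-4,6,5)
river: ρ → (5,4,-5)
river: ρ → (-5,6,4)
river: ρ → (4,10,-1)
river: ρ → (-1,10,4)
river: ρ → (4,6,-5)
river: ρ → (-5,4,5)
ρ-cycle length = 10 (tail of 0 descent steps not counted)

10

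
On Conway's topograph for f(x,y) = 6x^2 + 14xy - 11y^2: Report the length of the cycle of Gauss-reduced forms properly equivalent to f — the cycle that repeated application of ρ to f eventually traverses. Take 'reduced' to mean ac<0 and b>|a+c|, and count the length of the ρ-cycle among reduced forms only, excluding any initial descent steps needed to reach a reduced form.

D = 460, ⌊√D⌋ = 21
river: ρ → (-11,8,9)
river: ρ → (9,10,-10)
river: ρ → (-10,10,9)
river: ρ → (9,8,-11)
river: ρ → (-11,14,6)
river: ρ → (6,10,-15)
river: ρ → (-15,20,1)
river: ρ → (1,20,-15)
river: ρ → (-15,10,6)
river: ρ → (6,14,-11)
ρ-cycle length = 10 (tail of 0 descent steps not counted)

10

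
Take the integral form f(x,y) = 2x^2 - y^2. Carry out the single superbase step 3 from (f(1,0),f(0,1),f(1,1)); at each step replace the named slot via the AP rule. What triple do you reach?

start (2,-1,1) = (f(1,0),f(0,1),f(1,1))
replace slot 3: 2·(2+(-1)) − 1 = 1 → (2,-1,1)

2,-1,1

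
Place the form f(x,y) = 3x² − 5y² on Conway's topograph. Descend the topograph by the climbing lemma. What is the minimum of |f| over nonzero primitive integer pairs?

descent: ρ → (-5,0,3)
descent: ρ → (3,6,-2)  [lands on river]
river: ρ → (-2,6,3)
closes: descent 2, river 2
min |a| on river = 2

2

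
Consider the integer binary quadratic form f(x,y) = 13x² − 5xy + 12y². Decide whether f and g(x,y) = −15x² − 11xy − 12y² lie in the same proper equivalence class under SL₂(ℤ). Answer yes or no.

D₁ = -599, D₂ = -599
f: flip: (13,-5,12)→(12,5,13)
f: reduced (well bottom): (12,5,13) with a≤c, −a<b≤a
g is negative-definite; reduce −g:
−g: flip: (15,11,12)→(12,-11,15)
−g: reduced (well bottom): (12,-11,15) with a≤c, −a<b≤a
flip sign back: reduced form of g is (-12,11,-15)
reduced forms (12, 5, 13) vs (-12, 11, -15) ⇒ inequivalent

no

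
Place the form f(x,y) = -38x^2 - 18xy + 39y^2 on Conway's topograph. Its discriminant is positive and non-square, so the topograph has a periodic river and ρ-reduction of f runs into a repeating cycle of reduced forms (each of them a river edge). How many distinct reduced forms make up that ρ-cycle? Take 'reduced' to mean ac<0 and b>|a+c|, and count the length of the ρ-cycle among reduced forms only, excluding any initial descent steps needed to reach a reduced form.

D = 6252, ⌊√D⌋ = 79
descent: ρ → (39,18,-38)  [lands on river]
river: ρ → (-38,58,19)
river: ρ → (19,56,-41)
river: ρ → (-41,26,34)
river: ρ → (34,42,-33)
river: ρ → (-33,24,43)
river: ρ → (43,62,-14)
river: ρ → (-14,78,3)
river: ρ → (3,78,-14)
river: ρ → (-14,62,43)
river: ρ → (43,24,-33)
river: ρ → (-33,42,34)
river: ρ → (34,26,-41)
river: ρ → (-41,56,19)
river: ρ → (19,58,-38)
river: ρ → (-38,18,39)
river: ρ → (39,60,-17)
river: ρ → (-17,76,7)
river: ρ → (7,78,-6)
river: ρ → (-6,78,7)
river: ρ → (7,76,-17)
river: ρ → (-17,60,39)
ρ-cycle length = 22 (tail of 1 descent step not counted)

22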